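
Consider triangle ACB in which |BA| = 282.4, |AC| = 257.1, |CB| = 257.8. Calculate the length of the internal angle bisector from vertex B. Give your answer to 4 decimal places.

t_B ≈ 237.3013

By the law of cosines, cos B = (|CB|² + |BA|² − |AC|²) / (2·|CB|·|BA|) ≈ 0.55019, so ∠B ≈ 56.62°.
The bisector from B has length 2·|CB|·|BA|·cos(∠B/2)/(|CB|+|BA|) ≈ 237.3.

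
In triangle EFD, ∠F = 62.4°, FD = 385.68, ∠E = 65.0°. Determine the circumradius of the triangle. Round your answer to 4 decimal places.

R ≈ 212.7754

The third angle is ∠D = 180° − ∠E − ∠F = 52.60°.
Law of sines: DE = FD·sin F/sin E ≈ 377.12.
Law of sines: EF = FD·sin D/sin E ≈ 338.06.
Circumradius = FD/(2 sin E) ≈ 212.78.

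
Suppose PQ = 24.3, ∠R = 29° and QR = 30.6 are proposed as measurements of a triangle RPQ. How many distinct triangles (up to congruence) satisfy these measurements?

2

QR·sin R = 30.6·sin(29°) ≈ 14.84.
Since QR sin R < PQ < QR (14.84 < 24.3 < 30.6), two triangles exist.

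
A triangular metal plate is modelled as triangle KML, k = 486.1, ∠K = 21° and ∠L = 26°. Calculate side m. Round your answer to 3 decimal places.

992.028

The third angle is ∠M = 180° − ∠L − ∠K = 133.00°.
Law of sines: m = k·sin M/sin K ≈ 992.03.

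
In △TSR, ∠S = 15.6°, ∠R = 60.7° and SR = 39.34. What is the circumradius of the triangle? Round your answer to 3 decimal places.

The third angle is ∠T = 180° − ∠S − ∠R = 103.70°.
Law of sines: RT = SR·sin S/sin T ≈ 10.889.
Law of sines: TS = SR·sin R/sin T ≈ 35.312.
Circumradius = SR/(2 sin T) ≈ 20.246.

20.246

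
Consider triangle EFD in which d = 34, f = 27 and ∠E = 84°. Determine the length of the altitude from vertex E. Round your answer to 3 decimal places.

By the law of cosines, e² = f² + d² − 2·f·d·cos E = 1693.1, so e ≈ 41.147.
Area = ½·f·d·sin E ≈ 456.49.
The altitude from E has length 2·area/e ≈ 22.188.

h_E ≈ 22.188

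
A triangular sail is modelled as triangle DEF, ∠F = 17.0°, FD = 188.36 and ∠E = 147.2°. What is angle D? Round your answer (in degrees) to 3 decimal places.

The third angle is ∠D = 180° − ∠E − ∠F = 15.80°.

15.800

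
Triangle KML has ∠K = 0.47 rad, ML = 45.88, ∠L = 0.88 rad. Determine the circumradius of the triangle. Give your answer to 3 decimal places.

R ≈ 50.653

The third angle is ∠M = π − ∠L − ∠K = 1.792 rad.
Law of sines: LK = ML·sin M/sin K ≈ 98.846.
Law of sines: KM = ML·sin L/sin K ≈ 78.08.
Circumradius = ML/(2 sin K) ≈ 50.653.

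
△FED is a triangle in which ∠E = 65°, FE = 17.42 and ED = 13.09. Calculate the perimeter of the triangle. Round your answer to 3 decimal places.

By the law of cosines, DF² = FE² + ED² − 2·FE·ED·cos E = 282.07, so DF ≈ 16.795.
Semiperimeter s = (13.09+16.795+17.42)/2 = 23.652.
Perimeter = 13.09 + 16.795 + 17.42 = 47.305.

perimeter ≈ 47.305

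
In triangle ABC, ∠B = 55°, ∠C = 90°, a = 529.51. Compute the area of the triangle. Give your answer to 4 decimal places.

area ≈ 200212.6690

The third angle is ∠A = 180° − ∠B − ∠C = 35.00°.
Law of sines: b = a·sin B/sin A ≈ 756.22.
Law of sines: c = a·sin C/sin A ≈ 923.17.
Area = ½·a·b·sin C ≈ 2.0021e+05.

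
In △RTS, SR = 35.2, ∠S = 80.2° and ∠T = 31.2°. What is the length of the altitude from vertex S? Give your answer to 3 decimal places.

32.773

The third angle is ∠R = 180° − ∠T − ∠S = 68.60°.
Law of sines: TS = SR·sin R/sin T ≈ 63.265.
Law of sines: RT = SR·sin S/sin T ≈ 66.959.
Area = ½·SR·TS·sin S ≈ 1097.2.
The altitude from S has length 2·area/RT ≈ 32.773.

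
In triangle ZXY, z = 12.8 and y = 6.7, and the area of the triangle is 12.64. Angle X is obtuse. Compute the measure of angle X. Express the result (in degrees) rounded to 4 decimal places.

From area = ½·y·z·sin X, we get sin X = 2·area/(y·z) ≈ 0.29478.
Taking the obtuse solution, ∠X ≈ 162.86°.

162.8559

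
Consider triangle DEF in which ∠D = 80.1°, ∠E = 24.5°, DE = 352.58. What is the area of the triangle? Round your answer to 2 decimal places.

26239.28

The third angle is ∠F = 180° − ∠D − ∠E = 75.40°.
Law of sines: EF = DE·sin D/sin F ≈ 358.92.
Law of sines: FD = DE·sin E/sin F ≈ 151.09.
Area = ½·DE·EF·sin E ≈ 26239.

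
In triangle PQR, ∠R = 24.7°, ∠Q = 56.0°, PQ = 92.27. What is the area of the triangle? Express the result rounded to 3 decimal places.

The third angle is ∠P = 180° − ∠Q − ∠R = 99.30°.
Law of sines: QR = PQ·sin P/sin R ≈ 217.91.
Law of sines: RP = PQ·sin Q/sin R ≈ 183.06.
Area = ½·PQ·QR·sin Q ≈ 8334.5.

area ≈ 8334.523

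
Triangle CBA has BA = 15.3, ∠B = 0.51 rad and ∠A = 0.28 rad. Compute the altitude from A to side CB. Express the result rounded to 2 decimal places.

The third angle is ∠C = π − ∠B − ∠A = 2.352 rad.
Law of sines: AC = BA·sin B/sin C ≈ 10.515.
Law of sines: CB = BA·sin A/sin C ≈ 5.9523.
Area = ½·BA·AC·sin A ≈ 22.229.
The altitude from A has length 2·area/CB ≈ 7.4691.

7.47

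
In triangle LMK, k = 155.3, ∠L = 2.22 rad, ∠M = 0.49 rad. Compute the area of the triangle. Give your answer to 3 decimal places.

The third angle is ∠K = π − ∠L − ∠M = 0.432 rad.
Law of sines: l = k·sin L/sin K ≈ 295.72.
Law of sines: m = k·sin M/sin K ≈ 174.72.
Area = ½·k·l·sin M ≈ 10807.

area ≈ 10806.964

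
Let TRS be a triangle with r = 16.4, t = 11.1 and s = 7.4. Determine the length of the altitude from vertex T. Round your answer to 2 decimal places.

h_T ≈ 6.16

Semiperimeter p = (11.1 + 16.4 + 7.4)/2 = 17.45.
Heron's formula: area = √(17.45·6.35·1.05·10.05) ≈ 34.195.
The altitude from T has length 2·area/t ≈ 6.1613.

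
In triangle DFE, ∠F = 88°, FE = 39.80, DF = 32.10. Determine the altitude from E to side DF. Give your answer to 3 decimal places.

By the law of cosines, ED² = DF² + FE² − 2·DF·FE·cos F = 2525.3, so ED ≈ 50.252.
Area = ½·DF·FE·sin F ≈ 638.4.
The altitude from E has length 2·area/DF ≈ 39.776.

h_E ≈ 39.776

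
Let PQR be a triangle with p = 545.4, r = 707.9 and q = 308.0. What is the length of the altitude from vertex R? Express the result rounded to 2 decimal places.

h_R ≈ 224.51

Semiperimeter s = (545.4 + 308 + 707.9)/2 = 780.65.
Heron's formula: area = √(780.65·235.25·472.65·72.75) ≈ 79466.
The altitude from R has length 2·area/r ≈ 224.51.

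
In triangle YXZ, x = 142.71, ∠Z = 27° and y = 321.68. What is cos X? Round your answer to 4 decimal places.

By the law of cosines, z² = y² + x² − 2·y·x·cos Z = 42037, so z ≈ 205.03.
Law of cosines again: cos X = (z² + y² − x²)/(2·z·y) ≈ 0.94876, so ∠X ≈ 18.42°.

0.9488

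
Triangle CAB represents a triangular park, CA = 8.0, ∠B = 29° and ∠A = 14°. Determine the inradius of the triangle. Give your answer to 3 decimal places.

The third angle is ∠C = 180° − ∠A − ∠B = 137.00°.
Law of sines: AB = CA·sin C/sin B ≈ 11.254.
Law of sines: BC = CA·sin A/sin B ≈ 3.992.
Area = ½·CA·AB·sin A ≈ 10.89.
Semiperimeter s = (11.254+3.992+8)/2 = 11.623.
Inradius = area/s = 10.89/11.623 ≈ 0.93696.

r ≈ 0.937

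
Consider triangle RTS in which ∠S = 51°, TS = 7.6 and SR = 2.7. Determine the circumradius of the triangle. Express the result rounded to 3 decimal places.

By the law of cosines, RT² = TS² + SR² − 2·TS·SR·cos S = 39.223, so RT ≈ 6.2628.
Area = ½·TS·SR·sin S ≈ 7.9735.
Circumradius = RT/(2 sin S) ≈ 4.0294.

4.029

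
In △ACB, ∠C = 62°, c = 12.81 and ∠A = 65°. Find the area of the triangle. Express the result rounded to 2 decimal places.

The third angle is ∠B = 180° − ∠A − ∠C = 53.00°.
Law of sines: a = c·sin A/sin C ≈ 13.149.
Law of sines: b = c·sin B/sin C ≈ 11.587.
Area = ½·c·a·sin B ≈ 67.26.

area ≈ 67.26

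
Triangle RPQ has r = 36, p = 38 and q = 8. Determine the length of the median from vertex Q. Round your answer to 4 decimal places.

Median from Q: ½√(2·r² + 2·p² − q²) ≈ 36.797.

36.7967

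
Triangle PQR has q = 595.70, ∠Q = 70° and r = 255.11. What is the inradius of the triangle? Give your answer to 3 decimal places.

102.230

Law of sines: sin R = r·sin Q/q ≈ 0.40243.
Since q ≥ r, only the acute value applies: ∠R ≈ 23.73°.
Then ∠P = 180° − ∠Q − ∠R ≈ 86.27°.
Law of sines gives p = q·sin P/sin Q ≈ 632.59.
Area = ½·q·r·sin P ≈ 75824.
Semiperimeter s = (632.59+595.7+255.11)/2 = 741.7.
Inradius = area/s = 75824/741.7 ≈ 102.23.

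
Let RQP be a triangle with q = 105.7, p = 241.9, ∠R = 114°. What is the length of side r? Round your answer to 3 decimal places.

By the law of cosines, r² = q² + p² − 2·q·p·cos R = 90488, so r ≈ 300.81.

300.812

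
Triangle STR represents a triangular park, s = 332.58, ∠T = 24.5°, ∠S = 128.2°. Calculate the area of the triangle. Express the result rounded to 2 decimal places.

The third angle is ∠R = 180° − ∠S − ∠T = 27.30°.
Law of sines: t = s·sin T/sin S ≈ 175.5.
Law of sines: r = s·sin R/sin S ≈ 194.1.
Area = ½·s·t·sin R ≈ 13385.

13385.26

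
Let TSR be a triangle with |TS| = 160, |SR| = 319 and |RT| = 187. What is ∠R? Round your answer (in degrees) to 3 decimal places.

By the law of cosines, cos R = (|SR|² + |RT|² − |TS|²) / (2·|SR|·|RT|) ≈ 0.93147, so ∠R ≈ 21.33°.

21.335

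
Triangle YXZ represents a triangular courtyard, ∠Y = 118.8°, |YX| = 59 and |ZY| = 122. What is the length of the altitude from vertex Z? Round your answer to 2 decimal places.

106.91

By the law of cosines, |XZ|² = |ZY|² + |YX|² − 2·|ZY|·|YX|·cos Y = 25300, so |XZ| ≈ 159.06.
Area = ½·|ZY|·|YX|·sin Y ≈ 3153.8.
The altitude from Z has length 2·area/|YX| ≈ 106.91.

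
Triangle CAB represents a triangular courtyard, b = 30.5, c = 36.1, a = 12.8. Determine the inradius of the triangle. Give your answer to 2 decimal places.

r ≈ 4.74

Semiperimeter s = (36.1 + 12.8 + 30.5)/2 = 39.7.
Heron's formula: area = √(39.7·3.6·26.9·9.2) ≈ 188.07.
Inradius = area/s = 188.07/39.7 ≈ 4.7372.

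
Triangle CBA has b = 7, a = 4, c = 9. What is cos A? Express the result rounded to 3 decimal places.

cos A ≈ 0.905

By the law of cosines, cos A = (c² + b² − a²) / (2·c·b) ≈ 0.90476, so ∠A ≈ 25.21°.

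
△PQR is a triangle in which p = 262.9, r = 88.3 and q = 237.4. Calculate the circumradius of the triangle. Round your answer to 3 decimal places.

132.380

By the law of cosines, cos P = (q² + r² − p²) / (2·q·r) ≈ -0.11833, so ∠P ≈ 96.80°.
Circumradius = p/(2 sin P) ≈ 132.38.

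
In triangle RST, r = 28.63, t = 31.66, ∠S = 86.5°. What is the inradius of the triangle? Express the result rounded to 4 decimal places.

8.8997

By the law of cosines, s² = t² + r² − 2·t·r·cos S = 1711.4, so s ≈ 41.369.
Area = ½·t·r·sin S ≈ 452.37.
Semiperimeter p = (28.63+41.369+31.66)/2 = 50.829.
Inradius = area/p = 452.37/50.829 ≈ 8.8997.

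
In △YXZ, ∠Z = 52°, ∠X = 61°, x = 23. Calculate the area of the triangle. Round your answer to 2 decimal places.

The third angle is ∠Y = 180° − ∠X − ∠Z = 67.00°.
Law of sines: y = x·sin Y/sin X ≈ 24.207.
Law of sines: z = x·sin Z/sin X ≈ 20.722.
Area = ½·x·y·sin Z ≈ 219.36.

219.36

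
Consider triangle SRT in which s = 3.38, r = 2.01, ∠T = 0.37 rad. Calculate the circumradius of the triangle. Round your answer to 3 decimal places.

By the law of cosines, t² = s² + r² − 2·s·r·cos T = 2.7964, so t ≈ 1.6722.
Area = ½·s·r·sin T ≈ 1.2284.
Circumradius = t/(2 sin T) ≈ 2.3122.

2.312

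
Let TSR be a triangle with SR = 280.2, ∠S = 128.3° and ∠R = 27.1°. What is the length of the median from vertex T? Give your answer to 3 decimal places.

m_T ≈ 408.533

The third angle is ∠T = 180° − ∠S − ∠R = 24.60°.
Law of sines: RT = SR·sin S/sin T ≈ 528.24.
Law of sines: TS = SR·sin R/sin T ≈ 306.63.
Median from T: ½√(2·RT² + 2·TS² − SR²) ≈ 408.53.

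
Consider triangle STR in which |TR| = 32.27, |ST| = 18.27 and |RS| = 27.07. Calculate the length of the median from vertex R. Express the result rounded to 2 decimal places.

Median from R: ½√(2·|TR|² + 2·|RS|² − |ST|²) ≈ 28.348.

28.35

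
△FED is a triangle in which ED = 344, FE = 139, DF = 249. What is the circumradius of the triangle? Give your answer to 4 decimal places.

By the law of cosines, cos F = (DF² + FE² − ED²) / (2·DF·FE) ≈ -0.53471, so ∠F ≈ 122.32°.
Circumradius = ED/(2 sin F) ≈ 203.54.

R ≈ 203.5424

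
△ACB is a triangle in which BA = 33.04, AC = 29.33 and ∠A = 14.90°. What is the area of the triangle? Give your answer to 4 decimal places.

Area = ½·BA·AC·sin A ≈ 124.59.

124.5890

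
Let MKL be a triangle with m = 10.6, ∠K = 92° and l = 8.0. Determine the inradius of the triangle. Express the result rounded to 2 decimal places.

2.64

By the law of cosines, k² = l² + m² − 2·l·m·cos K = 182.28, so k ≈ 13.501.
Area = ½·l·m·sin K ≈ 42.374.
Semiperimeter s = (10.6+13.501+8)/2 = 16.051.
Inradius = area/s = 42.374/16.051 ≈ 2.64.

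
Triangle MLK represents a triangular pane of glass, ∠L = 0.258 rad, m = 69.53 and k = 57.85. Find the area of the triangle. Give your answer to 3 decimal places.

Area = ½·k·m·sin L ≈ 513.14.

513.141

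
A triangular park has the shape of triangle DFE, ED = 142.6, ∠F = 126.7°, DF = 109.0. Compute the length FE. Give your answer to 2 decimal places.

Law of sines: sin E = DF·sin F/ED ≈ 0.61286.
Since ED ≥ DF, only the acute value applies: ∠E ≈ 37.80°.
Then ∠D = 180° − ∠F − ∠E ≈ 15.50°.
Law of sines gives FE = ED·sin D/sin F ≈ 47.54.

47.54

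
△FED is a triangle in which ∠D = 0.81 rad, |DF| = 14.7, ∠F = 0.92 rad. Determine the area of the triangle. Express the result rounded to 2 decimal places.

63.06

The third angle is ∠E = π − ∠D − ∠F = 1.412 rad.
Law of sines: |ED| = |DF|·sin F/sin E ≈ 11.845.
Law of sines: |FE| = |DF|·sin D/sin E ≈ 10.783.
Area = ½·|DF|·|ED|·sin D ≈ 63.058.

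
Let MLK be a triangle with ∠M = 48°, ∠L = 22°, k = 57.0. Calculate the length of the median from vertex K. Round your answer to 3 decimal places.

m_K ≈ 21.492

The third angle is ∠K = 180° − ∠M − ∠L = 110.00°.
Law of sines: m = k·sin M/sin K ≈ 45.078.
Law of sines: l = k·sin L/sin K ≈ 22.723.
Median from K: ½√(2·m² + 2·l² − k²) ≈ 21.492.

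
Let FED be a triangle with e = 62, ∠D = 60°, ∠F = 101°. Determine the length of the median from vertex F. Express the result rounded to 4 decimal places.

82.3732

The third angle is ∠E = 180° − ∠D − ∠F = 19.00°.
Law of sines: f = e·sin F/sin E ≈ 186.94.
Law of sines: d = e·sin D/sin E ≈ 164.92.
Median from F: ½√(2·e² + 2·d² − f²) ≈ 82.373.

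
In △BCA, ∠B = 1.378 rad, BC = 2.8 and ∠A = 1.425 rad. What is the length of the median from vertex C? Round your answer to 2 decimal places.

The third angle is ∠C = π − ∠A − ∠B = 0.339 rad.
Law of sines: CA = BC·sin B/sin A ≈ 2.7776.
Law of sines: AB = BC·sin C/sin A ≈ 0.94002.
Median from C: ½√(2·BC² + 2·CA² − AB²) ≈ 2.7489.

m_C ≈ 2.75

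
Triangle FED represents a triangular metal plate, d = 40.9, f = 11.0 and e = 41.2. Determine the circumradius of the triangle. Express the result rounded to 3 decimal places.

20.719

By the law of cosines, cos F = (e² + d² − f²) / (2·e·d) ≈ 0.96412, so ∠F ≈ 15.39°.
Circumradius = f/(2 sin F) ≈ 20.719.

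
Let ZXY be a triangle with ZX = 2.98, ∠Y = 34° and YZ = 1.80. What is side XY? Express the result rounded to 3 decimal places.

Law of sines: sin X = YZ·sin Y/ZX ≈ 0.33777.
Since ZX ≥ YZ, only the acute value applies: ∠X ≈ 19.74°.
Then ∠Z = 180° − ∠Y − ∠X ≈ 126.26°.
Law of sines gives XY = ZX·sin Z/sin Y ≈ 4.2971.

4.297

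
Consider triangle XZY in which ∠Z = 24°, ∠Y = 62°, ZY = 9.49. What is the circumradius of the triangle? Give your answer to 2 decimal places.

The third angle is ∠X = 180° − ∠Z − ∠Y = 94.00°.
Law of sines: YX = ZY·sin Z/sin X ≈ 3.8694.
Law of sines: XZ = ZY·sin Y/sin X ≈ 8.3996.
Circumradius = ZY/(2 sin X) ≈ 4.7566.

4.76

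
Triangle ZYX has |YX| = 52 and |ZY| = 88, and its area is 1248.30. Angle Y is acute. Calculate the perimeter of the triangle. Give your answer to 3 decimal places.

From area = ½·|ZY|·|YX|·sin Y, we get sin Y = 2·area/(|ZY|·|YX|) ≈ 0.54559.
Taking the acute solution, ∠Y ≈ 33.06°.
Law of cosines then gives |XZ| ≈ 52.708.
Perimeter = 52 + 52.708 + 88 = 192.71.

192.708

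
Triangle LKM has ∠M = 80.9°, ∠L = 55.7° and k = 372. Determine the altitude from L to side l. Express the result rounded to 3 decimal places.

h_L ≈ 367.318

The third angle is ∠K = 180° − ∠M − ∠L = 43.40°.
Law of sines: l = k·sin L/sin K ≈ 447.26.
Law of sines: m = k·sin M/sin K ≈ 534.6.
Area = ½·k·l·sin M ≈ 82144.
The altitude from L has length 2·area/l ≈ 367.32.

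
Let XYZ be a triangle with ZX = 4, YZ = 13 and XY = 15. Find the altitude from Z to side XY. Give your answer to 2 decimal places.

h_Z ≈ 3.20

Semiperimeter s = (13 + 4 + 15)/2 = 16.
Heron's formula: area = √(16·3·12·1) ≈ 24.
The altitude from Z has length 2·area/XY ≈ 3.2.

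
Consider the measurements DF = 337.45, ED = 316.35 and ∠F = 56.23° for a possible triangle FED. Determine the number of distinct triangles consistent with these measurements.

DF·sin F = 337.45·sin(56.23°) ≈ 280.5.
Since DF sin F < ED < DF (280.5 < 316.35 < 337.45), two triangles exist.

2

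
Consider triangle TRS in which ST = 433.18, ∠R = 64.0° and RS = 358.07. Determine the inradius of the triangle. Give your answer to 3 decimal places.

116.165

Law of sines: sin T = RS·sin R/ST ≈ 0.74295.
Since ST ≥ RS, only the acute value applies: ∠T ≈ 47.98°.
Then ∠S = 180° − ∠R − ∠T ≈ 68.02°.
Law of sines gives TR = ST·sin S/sin R ≈ 446.92.
Area = ½·ST·RS·sin S ≈ 71916.
Semiperimeter s = (358.07+433.18+446.92)/2 = 619.08.
Inradius = area/s = 71916/619.08 ≈ 116.16.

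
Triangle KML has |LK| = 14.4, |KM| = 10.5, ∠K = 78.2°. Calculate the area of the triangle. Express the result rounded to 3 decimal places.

Area = ½·|LK|·|KM|·sin K ≈ 74.002.

area ≈ 74.002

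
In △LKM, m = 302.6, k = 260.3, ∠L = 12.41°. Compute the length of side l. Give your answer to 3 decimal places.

73.960

By the law of cosines, l² = k² + m² − 2·k·m·cos L = 5470.1, so l ≈ 73.96.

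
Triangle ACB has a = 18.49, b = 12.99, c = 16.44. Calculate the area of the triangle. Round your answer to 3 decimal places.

Semiperimeter s = (18.49 + 16.44 + 12.99)/2 = 23.96.
Heron's formula: area = √(23.96·5.47·7.52·10.97) ≈ 103.98.

area ≈ 103.980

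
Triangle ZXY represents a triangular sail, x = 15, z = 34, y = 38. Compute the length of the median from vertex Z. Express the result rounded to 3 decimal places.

23.356

Median from Z: ½√(2·x² + 2·y² − z²) ≈ 23.356.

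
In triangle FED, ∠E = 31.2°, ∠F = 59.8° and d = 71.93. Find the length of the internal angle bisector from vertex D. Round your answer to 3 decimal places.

The third angle is ∠D = 180° − ∠F − ∠E = 89.00°.
Law of sines: f = d·sin F/sin D ≈ 62.177.
Law of sines: e = d·sin E/sin D ≈ 37.267.
The bisector from D has length 2·f·e·cos(∠D/2)/(f+e) ≈ 33.239.

33.239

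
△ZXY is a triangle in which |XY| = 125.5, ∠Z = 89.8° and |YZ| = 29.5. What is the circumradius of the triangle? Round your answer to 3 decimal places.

62.750

Law of sines: sin X = |YZ|·sin Z/|XY| ≈ 0.23506.
Since |XY| ≥ |YZ|, only the acute value applies: ∠X ≈ 13.60°.
Then ∠Y = 180° − ∠Z − ∠X ≈ 76.60°.
Law of sines gives |ZX| = |XY|·sin Y/sin Z ≈ 122.09.
Circumradius = |XY|/(2 sin Z) ≈ 62.75.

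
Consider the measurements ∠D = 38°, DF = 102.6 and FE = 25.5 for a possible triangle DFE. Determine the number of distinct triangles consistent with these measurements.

0

DF·sin D = 102.6·sin(38°) ≈ 63.17.
Since FE = 25.5 < 63.17 = DF sin D, no triangle exists.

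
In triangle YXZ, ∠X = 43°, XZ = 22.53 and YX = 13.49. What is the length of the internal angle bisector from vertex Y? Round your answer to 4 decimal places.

By the law of cosines, ZY² = YX² + XZ² − 2·YX·XZ·cos X = 245.02, so ZY ≈ 15.653.
Law of cosines again: cos Y = (ZY² + YX² − XZ²)/(2·ZY·YX) ≈ -0.19085, so ∠Y ≈ 101.00°.
The bisector from Y has length 2·ZY·YX·cos(∠Y/2)/(ZY+YX) ≈ 9.2174.

t_Y ≈ 9.2174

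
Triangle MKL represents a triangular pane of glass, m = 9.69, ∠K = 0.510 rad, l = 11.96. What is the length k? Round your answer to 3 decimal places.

5.886

By the law of cosines, k² = l² + m² − 2·l·m·cos K = 34.649, so k ≈ 5.8863.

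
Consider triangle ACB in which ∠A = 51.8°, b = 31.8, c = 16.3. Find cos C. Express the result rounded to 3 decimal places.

0.861

By the law of cosines, a² = c² + b² − 2·c·b·cos A = 635.84, so a ≈ 25.216.
Law of cosines again: cos C = (b² + a² − c²)/(2·b·a) ≈ 0.86136, so ∠C ≈ 30.53°.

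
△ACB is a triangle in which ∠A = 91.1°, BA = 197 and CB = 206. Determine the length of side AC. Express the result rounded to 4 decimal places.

56.5613

Law of sines: sin C = BA·sin A/CB ≈ 0.95613.
Since CB ≥ BA, only the acute value applies: ∠C ≈ 72.97°.
Then ∠B = 180° − ∠A − ∠C ≈ 15.93°.
Law of sines gives AC = CB·sin B/sin A ≈ 56.561.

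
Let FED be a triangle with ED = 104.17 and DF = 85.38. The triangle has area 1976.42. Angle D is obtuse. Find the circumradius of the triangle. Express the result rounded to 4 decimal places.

207.6744

From area = ½·ED·DF·sin D, we get sin D = 2·area/(ED·DF) ≈ 0.44444.
Taking the obtuse solution, ∠D ≈ 153.61°.
Law of cosines then gives FE ≈ 184.6.
Circumradius = FE/(2 sin D) ≈ 207.67.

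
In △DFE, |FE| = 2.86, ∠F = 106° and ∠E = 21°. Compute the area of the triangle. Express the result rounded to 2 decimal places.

The third angle is ∠D = 180° − ∠F − ∠E = 53.00°.
Law of sines: |ED| = |FE|·sin F/sin D ≈ 3.4424.
Law of sines: |DF| = |FE|·sin E/sin D ≈ 1.2834.
Area = ½·|FE|·|ED|·sin E ≈ 1.7641.

1.76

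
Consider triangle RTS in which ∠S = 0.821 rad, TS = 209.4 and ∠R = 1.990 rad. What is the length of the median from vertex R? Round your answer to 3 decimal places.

The third angle is ∠T = π − ∠S − ∠R = 0.331 rad.
Law of sines: SR = TS·sin T/sin R ≈ 74.415.
Law of sines: RT = TS·sin S/sin R ≈ 167.77.
Median from R: ½√(2·SR² + 2·RT² − TS²) ≈ 76.684.

76.684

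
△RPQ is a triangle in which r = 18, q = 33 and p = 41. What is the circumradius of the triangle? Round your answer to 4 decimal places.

By the law of cosines, cos R = (p² + q² − r²) / (2·p·q) ≈ 0.90392, so ∠R ≈ 25.32°.
Circumradius = r/(2 sin R) ≈ 21.042.

21.0424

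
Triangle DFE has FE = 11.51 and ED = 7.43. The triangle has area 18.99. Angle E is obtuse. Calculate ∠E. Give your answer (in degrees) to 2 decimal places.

∠E ≈ 153.63°

From area = ½·FE·ED·sin E, we get sin E = 2·area/(FE·ED) ≈ 0.44411.
Taking the obtuse solution, ∠E ≈ 153.63°.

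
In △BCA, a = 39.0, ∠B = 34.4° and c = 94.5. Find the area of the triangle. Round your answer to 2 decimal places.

Area = ½·c·a·sin B ≈ 1041.1.

area ≈ 1041.09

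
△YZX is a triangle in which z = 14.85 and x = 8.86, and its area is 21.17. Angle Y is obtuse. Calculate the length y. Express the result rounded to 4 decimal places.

From area = ½·z·x·sin Y, we get sin Y = 2·area/(z·x) ≈ 0.32180.
Taking the obtuse solution, ∠Y ≈ 161.23°.
Law of cosines then gives y ≈ 23.413.

23.4130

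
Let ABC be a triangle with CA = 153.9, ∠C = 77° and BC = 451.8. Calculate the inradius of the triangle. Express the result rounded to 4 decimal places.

64.5845

By the law of cosines, AB² = BC² + CA² − 2·BC·CA·cos C = 1.9653e+05, so AB ≈ 443.31.
Area = ½·BC·CA·sin C ≈ 33875.
Semiperimeter s = (451.8+153.9+443.31)/2 = 524.51.
Inradius = area/s = 33875/524.51 ≈ 64.584.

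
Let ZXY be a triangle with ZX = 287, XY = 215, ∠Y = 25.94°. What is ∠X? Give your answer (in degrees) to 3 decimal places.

134.931

Law of sines: sin Z = XY·sin Y/ZX ≈ 0.32769.
Since ZX ≥ XY, only the acute value applies: ∠Z ≈ 19.13°.
Then ∠X = 180° − ∠Y − ∠Z ≈ 134.93°.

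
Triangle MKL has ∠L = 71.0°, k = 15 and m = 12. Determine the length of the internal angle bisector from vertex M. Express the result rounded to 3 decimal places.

By the law of cosines, l² = m² + k² − 2·m·k·cos L = 251.8, so l ≈ 15.868.
Law of cosines again: cos M = (k² + l² − m²)/(2·k·l) ≈ 0.69909, so ∠M ≈ 45.65°.
The bisector from M has length 2·k·l·cos(∠M/2)/(k+l) ≈ 14.214.

14.214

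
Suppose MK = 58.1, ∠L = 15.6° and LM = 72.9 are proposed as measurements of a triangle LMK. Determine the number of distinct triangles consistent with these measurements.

2

LM·sin L = 72.9·sin(15.6°) ≈ 19.6.
Since LM sin L < MK < LM (19.6 < 58.1 < 72.9), two triangles exist.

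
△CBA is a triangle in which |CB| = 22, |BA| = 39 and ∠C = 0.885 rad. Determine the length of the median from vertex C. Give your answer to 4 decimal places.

Law of sines: sin A = |CB|·sin C/|BA| ≈ 0.43657.
Since |BA| ≥ |CB|, only the acute value applies: ∠A ≈ 0.452 rad.
Then ∠B = π − ∠C − ∠A ≈ 1.805 rad.
Law of sines gives |AC| = |BA|·sin B/sin C ≈ 49.02.
Median from C: ½√(2·|AC|² + 2·|CB|² − |BA|²) ≈ 32.607.

m_C ≈ 32.6069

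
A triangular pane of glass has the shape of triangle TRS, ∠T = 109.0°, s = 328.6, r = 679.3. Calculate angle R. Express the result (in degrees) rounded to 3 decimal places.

By the law of cosines, t² = r² + s² − 2·r·s·cos T = 7.1477e+05, so t ≈ 845.44.
Law of cosines again: cos R = (s² + t² − r²)/(2·s·t) ≈ 0.65026, so ∠R ≈ 49.44°.

49.439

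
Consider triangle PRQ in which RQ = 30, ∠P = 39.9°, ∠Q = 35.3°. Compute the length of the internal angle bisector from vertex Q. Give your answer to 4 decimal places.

34.3715

The third angle is ∠R = 180° − ∠Q − ∠P = 104.80°.
Law of sines: QP = RQ·sin R/sin P ≈ 45.217.
Law of sines: PR = RQ·sin Q/sin P ≈ 27.026.
The bisector from Q has length 2·RQ·QP·cos(∠Q/2)/(RQ+QP) ≈ 34.371.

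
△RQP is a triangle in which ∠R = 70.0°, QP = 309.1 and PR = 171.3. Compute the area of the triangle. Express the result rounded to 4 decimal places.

Law of sines: sin Q = PR·sin R/QP ≈ 0.52077.
Since QP ≥ PR, only the acute value applies: ∠Q ≈ 31.38°.
Then ∠P = 180° − ∠R − ∠Q ≈ 78.62°.
Law of sines gives RQ = QP·sin P/sin R ≈ 322.47.
Area = ½·QP·PR·sin P ≈ 25954.

25953.5869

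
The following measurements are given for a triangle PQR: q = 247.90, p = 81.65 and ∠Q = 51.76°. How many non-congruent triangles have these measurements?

p·sin Q = 81.65·sin(51.76°) ≈ 64.13.
Since q ≥ p, exactly one triangle exists.

1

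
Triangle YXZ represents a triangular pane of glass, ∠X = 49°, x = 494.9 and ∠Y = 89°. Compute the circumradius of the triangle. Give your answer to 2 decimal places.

327.87

The third angle is ∠Z = 180° − ∠Y − ∠X = 42.00°.
Law of sines: y = x·sin Y/sin X ≈ 655.65.
Law of sines: z = x·sin Z/sin X ≈ 438.78.
Circumradius = x/(2 sin X) ≈ 327.87.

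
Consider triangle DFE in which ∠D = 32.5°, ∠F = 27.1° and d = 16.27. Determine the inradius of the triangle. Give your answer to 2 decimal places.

The third angle is ∠E = 180° − ∠D − ∠F = 120.40°.
Law of sines: f = d·sin F/sin D ≈ 13.794.
Law of sines: e = d·sin E/sin D ≈ 26.118.
Area = ½·d·f·sin E ≈ 96.789.
Semiperimeter s = (16.27+13.794+26.118)/2 = 28.091.
Inradius = area/s = 96.789/28.091 ≈ 3.4455.

r ≈ 3.45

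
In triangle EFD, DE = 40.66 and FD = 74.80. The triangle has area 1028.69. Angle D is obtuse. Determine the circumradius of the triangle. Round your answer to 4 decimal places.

80.0456

From area = ½·FD·DE·sin D, we get sin D = 2·area/(FD·DE) ≈ 0.67647.
Taking the obtuse solution, ∠D ≈ 137.43°.
Law of cosines then gives EF ≈ 108.3.
Circumradius = EF/(2 sin D) ≈ 80.046.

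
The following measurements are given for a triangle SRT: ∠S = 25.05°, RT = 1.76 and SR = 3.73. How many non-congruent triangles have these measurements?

SR·sin S = 3.73·sin(25.05°) ≈ 1.579.
Since SR sin S < RT < SR (1.579 < 1.76 < 3.73), two triangles exist.

2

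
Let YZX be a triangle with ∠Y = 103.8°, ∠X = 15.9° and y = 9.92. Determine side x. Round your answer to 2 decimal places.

The third angle is ∠Z = 180° − ∠X − ∠Y = 60.30°.
Law of sines: x = y·sin X/sin Y ≈ 2.7985.

2.80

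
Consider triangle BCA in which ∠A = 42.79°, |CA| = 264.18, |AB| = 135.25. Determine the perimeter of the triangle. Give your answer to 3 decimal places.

588.222

By the law of cosines, |BC|² = |CA|² + |AB|² − 2·|CA|·|AB|·cos A = 35642, so |BC| ≈ 188.79.
Semiperimeter s = (264.18+135.25+188.79)/2 = 294.11.
Perimeter = 264.18 + 135.25 + 188.79 = 588.22.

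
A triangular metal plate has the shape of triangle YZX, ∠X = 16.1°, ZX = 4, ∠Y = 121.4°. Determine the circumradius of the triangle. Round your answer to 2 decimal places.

R ≈ 2.34

The third angle is ∠Z = 180° − ∠X − ∠Y = 42.50°.
Law of sines: XY = ZX·sin Z/sin Y ≈ 3.166.
Law of sines: YZ = ZX·sin X/sin Y ≈ 1.2996.
Circumradius = ZX/(2 sin Y) ≈ 2.3432.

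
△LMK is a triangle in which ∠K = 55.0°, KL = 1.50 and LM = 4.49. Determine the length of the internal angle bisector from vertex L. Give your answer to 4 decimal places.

t_L ≈ 1.3040

Law of sines: sin M = KL·sin K/LM ≈ 0.27366.
Since LM ≥ KL, only the acute value applies: ∠M ≈ 15.88°.
Then ∠L = 180° − ∠K − ∠M ≈ 109.12°.
Law of sines gives MK = LM·sin L/sin K ≈ 5.179.
The bisector from L has length 2·KL·LM·cos(∠L/2)/(KL+LM) ≈ 1.304.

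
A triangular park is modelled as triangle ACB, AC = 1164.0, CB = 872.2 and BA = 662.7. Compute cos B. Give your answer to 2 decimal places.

cos B ≈ -0.13

By the law of cosines, cos B = (CB² + BA² − AC²) / (2·CB·BA) ≈ -0.13407, so ∠B ≈ 97.71°.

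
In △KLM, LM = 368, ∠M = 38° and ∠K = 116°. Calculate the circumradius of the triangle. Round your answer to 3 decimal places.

R ≈ 204.719

The third angle is ∠L = 180° − ∠M − ∠K = 26.00°.
Law of sines: MK = LM·sin L/sin K ≈ 179.49.
Law of sines: KL = LM·sin M/sin K ≈ 252.07.
Circumradius = LM/(2 sin K) ≈ 204.72.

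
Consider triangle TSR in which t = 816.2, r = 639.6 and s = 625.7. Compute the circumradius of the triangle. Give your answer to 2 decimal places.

By the law of cosines, cos T = (s² + r² − t²) / (2·s·r) ≈ 0.16792, so ∠T ≈ 80.33°.
Circumradius = t/(2 sin T) ≈ 413.98.

413.98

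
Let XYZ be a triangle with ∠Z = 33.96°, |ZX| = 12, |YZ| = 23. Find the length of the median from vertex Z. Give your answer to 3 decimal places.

By the law of cosines, |XY|² = |YZ|² + |ZX|² − 2·|YZ|·|ZX|·cos Z = 215.16, so |XY| ≈ 14.668.
Median from Z: ½√(2·|YZ|² + 2·|ZX|² − |XY|²) ≈ 16.814.

m_Z ≈ 16.814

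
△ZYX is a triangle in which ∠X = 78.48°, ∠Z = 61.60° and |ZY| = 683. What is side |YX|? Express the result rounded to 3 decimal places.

613.152

The third angle is ∠Y = 180° − ∠X − ∠Z = 39.92°.
Law of sines: |YX| = |ZY|·sin Z/sin X ≈ 613.15.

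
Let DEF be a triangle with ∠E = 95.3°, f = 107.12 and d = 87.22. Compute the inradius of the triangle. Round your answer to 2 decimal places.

By the law of cosines, e² = f² + d² − 2·f·d·cos E = 20808, so e ≈ 144.25.
Area = ½·f·d·sin E ≈ 4651.5.
Semiperimeter s = (87.22+144.25+107.12)/2 = 169.29.
Inradius = area/s = 4651.5/169.29 ≈ 27.476.

r ≈ 27.48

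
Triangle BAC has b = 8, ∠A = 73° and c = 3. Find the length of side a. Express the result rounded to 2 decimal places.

7.68

By the law of cosines, a² = c² + b² − 2·c·b·cos A = 58.966, so a ≈ 7.6789.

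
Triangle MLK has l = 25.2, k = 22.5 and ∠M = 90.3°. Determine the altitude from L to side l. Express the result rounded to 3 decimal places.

By the law of cosines, m² = l² + k² − 2·l·k·cos M = 1147.2, so m ≈ 33.871.
Area = ½·l·k·sin M ≈ 283.5.
The altitude from L has length 2·area/l ≈ 22.5.

h_L ≈ 22.500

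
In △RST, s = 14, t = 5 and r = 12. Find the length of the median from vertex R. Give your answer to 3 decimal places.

Median from R: ½√(2·s² + 2·t² − r²) ≈ 8.6313.

8.631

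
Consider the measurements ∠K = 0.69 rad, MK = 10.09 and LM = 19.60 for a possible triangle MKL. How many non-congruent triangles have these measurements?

MK·sin K = 10.09·sin(0.69 rad) ≈ 6.423.
Since LM ≥ MK, exactly one triangle exists.

1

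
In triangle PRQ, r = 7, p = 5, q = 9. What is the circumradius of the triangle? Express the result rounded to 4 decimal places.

4.5227

By the law of cosines, cos P = (r² + q² − p²) / (2·r·q) ≈ 0.83333, so ∠P ≈ 33.56°.
Circumradius = p/(2 sin P) ≈ 4.5227.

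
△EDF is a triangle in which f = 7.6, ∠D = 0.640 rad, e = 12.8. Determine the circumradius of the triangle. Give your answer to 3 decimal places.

R ≈ 6.778

By the law of cosines, d² = f² + e² − 2·f·e·cos D = 65.544, so d ≈ 8.0959.
Area = ½·f·e·sin D ≈ 29.048.
Circumradius = d/(2 sin D) ≈ 6.7783.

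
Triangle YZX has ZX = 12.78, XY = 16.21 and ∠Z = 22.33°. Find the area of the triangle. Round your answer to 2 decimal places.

Law of sines: sin Y = ZX·sin Z/XY ≈ 0.29955.
Since XY ≥ ZX, only the acute value applies: ∠Y ≈ 17.43°.
Then ∠X = 180° − ∠Z − ∠Y ≈ 140.24°.
Law of sines gives YZ = XY·sin X/sin Z ≈ 27.287.
Area = ½·XY·ZX·sin X ≈ 66.249.

area ≈ 66.25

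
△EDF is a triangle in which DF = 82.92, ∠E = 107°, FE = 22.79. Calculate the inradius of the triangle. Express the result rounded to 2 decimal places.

8.93

Law of sines: sin D = FE·sin E/DF ≈ 0.26283.
Since DF ≥ FE, only the acute value applies: ∠D ≈ 15.24°.
Then ∠F = 180° − ∠E − ∠D ≈ 57.76°.
Law of sines gives ED = DF·sin F/sin E ≈ 73.341.
Area = ½·DF·FE·sin F ≈ 799.21.
Semiperimeter s = (82.92+22.79+73.341)/2 = 89.526.
Inradius = area/s = 799.21/89.526 ≈ 8.9271.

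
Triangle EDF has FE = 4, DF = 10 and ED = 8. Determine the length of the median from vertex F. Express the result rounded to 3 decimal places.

6.481

Median from F: ½√(2·DF² + 2·FE² − ED²) ≈ 6.4807.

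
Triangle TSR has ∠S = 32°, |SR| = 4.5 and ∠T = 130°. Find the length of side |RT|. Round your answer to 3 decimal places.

3.113

The third angle is ∠R = 180° − ∠T − ∠S = 18.00°.
Law of sines: |RT| = |SR|·sin S/sin T ≈ 3.1129.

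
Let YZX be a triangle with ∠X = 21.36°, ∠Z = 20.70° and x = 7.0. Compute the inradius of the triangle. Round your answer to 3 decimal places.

r ≈ 1.195

The third angle is ∠Y = 180° − ∠Z − ∠X = 137.94°.
Law of sines: y = x·sin Y/sin X ≈ 12.875.
Law of sines: z = x·sin Z/sin X ≈ 6.7934.
Area = ½·x·y·sin Z ≈ 15.928.
Semiperimeter s = (12.875+6.7934+7)/2 = 13.334.
Inradius = area/s = 15.928/13.334 ≈ 1.1946.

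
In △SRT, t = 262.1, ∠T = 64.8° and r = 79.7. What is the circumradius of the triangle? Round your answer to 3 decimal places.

Law of sines: sin R = r·sin T/t ≈ 0.27514.
Since t ≥ r, only the acute value applies: ∠R ≈ 15.97°.
Then ∠S = 180° − ∠T − ∠R ≈ 99.23°.
Law of sines gives s = t·sin S/sin T ≈ 285.92.
Circumradius = t/(2 sin T) ≈ 144.83.

144.834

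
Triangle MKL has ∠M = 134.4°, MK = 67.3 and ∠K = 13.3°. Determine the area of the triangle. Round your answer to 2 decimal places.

The third angle is ∠L = 180° − ∠M − ∠K = 32.30°.
Law of sines: KL = MK·sin M/sin L ≈ 89.986.
Law of sines: LM = MK·sin K/sin L ≈ 28.974.
Area = ½·MK·KL·sin K ≈ 696.59.

area ≈ 696.59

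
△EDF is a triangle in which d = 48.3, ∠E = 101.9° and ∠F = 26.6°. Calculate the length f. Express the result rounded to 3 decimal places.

27.634

The third angle is ∠D = 180° − ∠F − ∠E = 51.50°.
Law of sines: f = d·sin F/sin D ≈ 27.634.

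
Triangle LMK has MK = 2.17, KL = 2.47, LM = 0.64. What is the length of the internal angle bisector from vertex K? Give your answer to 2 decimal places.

2.29

By the law of cosines, cos K = (MK² + KL² − LM²) / (2·MK·KL) ≈ 0.97019, so ∠K ≈ 14.03°.
The bisector from K has length 2·MK·KL·cos(∠K/2)/(MK+KL) ≈ 2.293.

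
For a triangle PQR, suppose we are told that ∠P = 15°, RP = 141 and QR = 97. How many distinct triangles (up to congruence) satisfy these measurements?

RP·sin P = 141·sin(15°) ≈ 36.49.
Since RP sin P < QR < RP (36.49 < 97 < 141), two triangles exist.

2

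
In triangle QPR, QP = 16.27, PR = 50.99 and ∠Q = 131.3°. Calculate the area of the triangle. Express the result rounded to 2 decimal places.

236.91

Law of sines: sin R = QP·sin Q/PR ≈ 0.23971.
Since PR ≥ QP, only the acute value applies: ∠R ≈ 13.87°.
Then ∠P = 180° − ∠Q − ∠R ≈ 34.83°.
Law of sines gives RQ = PR·sin P/sin Q ≈ 38.765.
Area = ½·PR·QP·sin P ≈ 236.91.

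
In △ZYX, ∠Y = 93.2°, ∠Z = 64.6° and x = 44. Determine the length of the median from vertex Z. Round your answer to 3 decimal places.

m_Z ≈ 70.433

The third angle is ∠X = 180° − ∠Z − ∠Y = 22.20°.
Law of sines: z = x·sin Z/sin X ≈ 105.19.
Law of sines: y = x·sin Y/sin X ≈ 116.27.
Median from Z: ½√(2·y² + 2·x² − z²) ≈ 70.433.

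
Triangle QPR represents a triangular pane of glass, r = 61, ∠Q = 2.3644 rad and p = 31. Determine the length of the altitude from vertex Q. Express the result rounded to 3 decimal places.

h_Q ≈ 15.439

By the law of cosines, q² = p² + r² − 2·p·r·cos Q = 7378.1, so q ≈ 85.896.
Area = ½·p·r·sin Q ≈ 663.06.
The altitude from Q has length 2·area/q ≈ 15.439.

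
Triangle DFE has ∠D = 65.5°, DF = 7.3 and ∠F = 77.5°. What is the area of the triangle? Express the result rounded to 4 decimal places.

39.3330

The third angle is ∠E = 180° − ∠D − ∠F = 37.00°.
Law of sines: FE = DF·sin D/sin E ≈ 11.038.
Law of sines: ED = DF·sin F/sin E ≈ 11.842.
Area = ½·DF·FE·sin F ≈ 39.333.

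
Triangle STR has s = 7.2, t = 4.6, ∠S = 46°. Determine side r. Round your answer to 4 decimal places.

Law of sines: sin T = t·sin S/s ≈ 0.45958.
Since s ≥ t, only the acute value applies: ∠T ≈ 27.36°.
Then ∠R = 180° − ∠S − ∠T ≈ 106.64°.
Law of sines gives r = s·sin R/sin S ≈ 9.59.

9.5900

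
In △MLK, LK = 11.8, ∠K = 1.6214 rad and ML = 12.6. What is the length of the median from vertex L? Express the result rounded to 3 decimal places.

Law of sines: sin M = LK·sin K/ML ≈ 0.93531.
Since ML ≥ LK, only the acute value applies: ∠M ≈ 1.2091 rad.
Then ∠L = π − ∠K − ∠M ≈ 0.3111 rad.
Law of sines gives KM = ML·sin L/sin K ≈ 3.8614.
Median from L: ½√(2·ML² + 2·LK² − KM²) ≈ 12.053.

12.053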